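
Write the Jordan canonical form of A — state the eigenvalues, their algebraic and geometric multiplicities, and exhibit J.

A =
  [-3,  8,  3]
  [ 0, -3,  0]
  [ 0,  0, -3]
J_2(-3) ⊕ J_1(-3)

The characteristic polynomial is
  det(x·I − A) = x^3 + 9*x^2 + 27*x + 27 = (x + 3)^3

Eigenvalues and multiplicities (the geometric multiplicity of λ is n − rank(A − λI), which equals the number of Jordan blocks for λ):
  λ = -3: algebraic multiplicity = 3, geometric multiplicity = 2

Determining the block sizes for each eigenvalue:
  λ = -3: 2 blocks summing to 3 forces exactly one block of size 2 and the rest size 1 → block sizes [2, 1]

Assembling the blocks gives a Jordan form
J =
  [-3,  1,  0]
  [ 0, -3,  0]
  [ 0,  0, -3]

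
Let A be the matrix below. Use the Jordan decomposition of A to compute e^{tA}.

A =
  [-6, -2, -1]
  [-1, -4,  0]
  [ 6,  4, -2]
e^{tA} =
  [-2*t*exp(-4*t) + exp(-4*t), -2*t*exp(-4*t), -t*exp(-4*t)]
  [t^2*exp(-4*t) - t*exp(-4*t), t^2*exp(-4*t) + exp(-4*t), t^2*exp(-4*t)/2]
  [-2*t^2*exp(-4*t) + 6*t*exp(-4*t), -2*t^2*exp(-4*t) + 4*t*exp(-4*t), -t^2*exp(-4*t) + 2*t*exp(-4*t) + exp(-4*t)]

Strategy: write A = P · J · P⁻¹ where J is a Jordan canonical form, so e^{tA} = P · e^{tJ} · P⁻¹, and e^{tJ} can be computed block-by-block.

A has Jordan form
J =
  [-4,  1,  0]
  [ 0, -4,  1]
  [ 0,  0, -4]
(up to reordering of blocks).

Per-block formulas:
  For a 3×3 Jordan block J_3(-4): exp(t · J_3(-4)) = e^(-4t)·(I + t·N + (t^2/2)·N^2), where N is the 3×3 nilpotent shift.

After assembling e^{tJ} and conjugating by P, we get:

e^{tA} =
  [-2*t*exp(-4*t) + exp(-4*t), -2*t*exp(-4*t), -t*exp(-4*t)]
  [t^2*exp(-4*t) - t*exp(-4*t), t^2*exp(-4*t) + exp(-4*t), t^2*exp(-4*t)/2]
  [-2*t^2*exp(-4*t) + 6*t*exp(-4*t), -2*t^2*exp(-4*t) + 4*t*exp(-4*t), -t^2*exp(-4*t) + 2*t*exp(-4*t) + exp(-4*t)]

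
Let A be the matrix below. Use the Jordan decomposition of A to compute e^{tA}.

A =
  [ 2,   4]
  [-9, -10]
e^{tA} =
  [6*t*exp(-4*t) + exp(-4*t), 4*t*exp(-4*t)]
  [-9*t*exp(-4*t), -6*t*exp(-4*t) + exp(-4*t)]

Strategy: write A = P · J · P⁻¹ where J is a Jordan canonical form, so e^{tA} = P · e^{tJ} · P⁻¹, and e^{tJ} can be computed block-by-block.

A has Jordan form
J =
  [-4,  1]
  [ 0, -4]
(up to reordering of blocks).

Per-block formulas:
  For a 2×2 Jordan block J_2(-4): exp(t · J_2(-4)) = e^(-4t)·(I + t·N), where N is the 2×2 nilpotent shift.

After assembling e^{tJ} and conjugating by P, we get:

e^{tA} =
  [6*t*exp(-4*t) + exp(-4*t), 4*t*exp(-4*t)]
  [-9*t*exp(-4*t), -6*t*exp(-4*t) + exp(-4*t)]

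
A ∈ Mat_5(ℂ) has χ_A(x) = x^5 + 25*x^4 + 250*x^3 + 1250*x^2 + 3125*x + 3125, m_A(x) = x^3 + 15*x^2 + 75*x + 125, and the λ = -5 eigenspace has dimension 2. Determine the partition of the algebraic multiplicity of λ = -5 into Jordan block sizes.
Block sizes for λ = -5: [3, 2]

Step 1 — from the characteristic polynomial, algebraic multiplicity of λ = -5 is 5. From dim ker(A − (-5)·I) = 2, there are exactly 2 Jordan blocks for λ = -5.
Step 2 — from the minimal polynomial, the factor (x + 5)^3 tells us the largest block for λ = -5 has size 3.
Step 3 — with total size 5, 2 blocks, and largest block 3, the block sizes (in nonincreasing order) are [3, 2].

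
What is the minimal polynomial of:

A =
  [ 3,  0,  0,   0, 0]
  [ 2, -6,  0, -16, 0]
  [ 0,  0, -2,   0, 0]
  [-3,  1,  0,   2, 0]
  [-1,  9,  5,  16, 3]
x^4 - 2*x^3 - 11*x^2 + 12*x + 36

The characteristic polynomial is χ_A(x) = (x - 3)^2*(x + 2)^3, so the eigenvalues are known. The minimal polynomial is
  m_A(x) = Π_λ (x − λ)^{k_λ}
where k_λ is the size of the *largest* Jordan block for λ (equivalently, the smallest k with (A − λI)^k v = 0 for every generalised eigenvector v of λ).

  λ = -2: largest Jordan block has size 2, contributing (x + 2)^2
  λ = 3: largest Jordan block has size 2, contributing (x − 3)^2

So m_A(x) = (x - 3)^2*(x + 2)^2 = x^4 - 2*x^3 - 11*x^2 + 12*x + 36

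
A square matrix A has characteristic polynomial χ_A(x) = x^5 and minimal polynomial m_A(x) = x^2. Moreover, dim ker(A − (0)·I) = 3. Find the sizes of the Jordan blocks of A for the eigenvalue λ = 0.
Block sizes for λ = 0: [2, 2, 1]

Step 1 — from the characteristic polynomial, algebraic multiplicity of λ = 0 is 5. From dim ker(A − (0)·I) = 3, there are exactly 3 Jordan blocks for λ = 0.
Step 2 — from the minimal polynomial, the factor (x − 0)^2 tells us the largest block for λ = 0 has size 2.
Step 3 — with total size 5, 3 blocks, and largest block 2, the block sizes (in nonincreasing order) are [2, 2, 1].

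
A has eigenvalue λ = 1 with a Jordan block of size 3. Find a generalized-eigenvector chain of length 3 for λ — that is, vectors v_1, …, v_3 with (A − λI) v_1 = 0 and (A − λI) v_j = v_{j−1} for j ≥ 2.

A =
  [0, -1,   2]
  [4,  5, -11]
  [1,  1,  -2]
A Jordan chain for λ = 1 of length 3:
v_1 = (-1, 1, 0)ᵀ
v_2 = (-1, 4, 1)ᵀ
v_3 = (1, 0, 0)ᵀ

Let N = A − (1)·I. We want v_3 with N^3 v_3 = 0 but N^2 v_3 ≠ 0; then v_{j-1} := N · v_j for j = 3, …, 2.

Pick v_3 = (1, 0, 0)ᵀ.
Then v_2 = N · v_3 = (-1, 4, 1)ᵀ.
Then v_1 = N · v_2 = (-1, 1, 0)ᵀ.

Sanity check: (A − (1)·I) v_1 = (0, 0, 0)ᵀ = 0. ✓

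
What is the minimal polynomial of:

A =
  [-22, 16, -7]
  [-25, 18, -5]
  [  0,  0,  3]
x^3 + x^2 - 8*x - 12

The characteristic polynomial is χ_A(x) = (x - 3)*(x + 2)^2, so the eigenvalues are known. The minimal polynomial is
  m_A(x) = Π_λ (x − λ)^{k_λ}
where k_λ is the size of the *largest* Jordan block for λ (equivalently, the smallest k with (A − λI)^k v = 0 for every generalised eigenvector v of λ).

  λ = -2: largest Jordan block has size 2, contributing (x + 2)^2
  λ = 3: largest Jordan block has size 1, contributing (x − 3)

So m_A(x) = (x - 3)*(x + 2)^2 = x^3 + x^2 - 8*x - 12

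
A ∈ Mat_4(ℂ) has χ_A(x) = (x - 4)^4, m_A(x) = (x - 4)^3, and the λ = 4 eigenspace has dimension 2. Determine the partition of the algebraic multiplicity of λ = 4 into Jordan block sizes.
Block sizes for λ = 4: [3, 1]

Step 1 — from the characteristic polynomial, algebraic multiplicity of λ = 4 is 4. From dim ker(A − (4)·I) = 2, there are exactly 2 Jordan blocks for λ = 4.
Step 2 — from the minimal polynomial, the factor (x − 4)^3 tells us the largest block for λ = 4 has size 3.
Step 3 — with total size 4, 2 blocks, and largest block 3, the block sizes (in nonincreasing order) are [3, 1].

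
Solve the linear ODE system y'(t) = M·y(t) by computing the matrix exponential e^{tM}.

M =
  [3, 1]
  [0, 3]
e^{tM} =
  [exp(3*t), t*exp(3*t)]
  [0, exp(3*t)]

Strategy: write M = P · J · P⁻¹ where J is a Jordan canonical form, so e^{tM} = P · e^{tJ} · P⁻¹, and e^{tJ} can be computed block-by-block.

M has Jordan form
J =
  [3, 1]
  [0, 3]
(up to reordering of blocks).

Per-block formulas:
  For a 2×2 Jordan block J_2(3): exp(t · J_2(3)) = e^(3t)·(I + t·N), where N is the 2×2 nilpotent shift.

After assembling e^{tJ} and conjugating by P, we get:

e^{tM} =
  [exp(3*t), t*exp(3*t)]
  [0, exp(3*t)]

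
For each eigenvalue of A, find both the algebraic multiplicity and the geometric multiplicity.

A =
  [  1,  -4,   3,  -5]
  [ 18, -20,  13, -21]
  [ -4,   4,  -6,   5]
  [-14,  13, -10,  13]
λ = -3: alg = 4, geom = 2

Step 1 — factor the characteristic polynomial to read off the algebraic multiplicities:
  χ_A(x) = (x + 3)^4

Step 2 — compute geometric multiplicities via the rank-nullity identity g(λ) = n − rank(A − λI):
  rank(A − (-3)·I) = 2, so dim ker(A − (-3)·I) = n − 2 = 2

Summary:
  λ = -3: algebraic multiplicity = 4, geometric multiplicity = 2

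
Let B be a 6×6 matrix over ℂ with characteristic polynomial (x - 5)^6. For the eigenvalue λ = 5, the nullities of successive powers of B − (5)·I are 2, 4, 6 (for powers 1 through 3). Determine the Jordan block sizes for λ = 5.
Block sizes for λ = 5: [3, 3]

From the dimensions of kernels of powers, the number of Jordan blocks of size at least j is d_j − d_{j−1} where d_j = dim ker(N^j) (with d_0 = 0). Computing the differences gives [2, 2, 2].
The number of blocks of size exactly k is (#blocks of size ≥ k) − (#blocks of size ≥ k + 1), so the partition is: 2 block(s) of size 3.
In nonincreasing order the block sizes are [3, 3].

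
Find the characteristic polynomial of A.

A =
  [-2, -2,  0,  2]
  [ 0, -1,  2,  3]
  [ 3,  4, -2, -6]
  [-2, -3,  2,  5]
x^4

Expanding det(x·I − A) (e.g. by cofactor expansion or by noting that A is similar to its Jordan form J, which has the same characteristic polynomial as A) gives
  χ_A(x) = x^4
which factors as x^4. The eigenvalues (with algebraic multiplicities) are λ = 0 with multiplicity 4.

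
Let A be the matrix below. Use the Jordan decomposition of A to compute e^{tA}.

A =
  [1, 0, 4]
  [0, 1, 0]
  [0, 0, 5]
e^{tA} =
  [exp(t), 0, exp(5*t) - exp(t)]
  [0, exp(t), 0]
  [0, 0, exp(5*t)]

Strategy: write A = P · J · P⁻¹ where J is a Jordan canonical form, so e^{tA} = P · e^{tJ} · P⁻¹, and e^{tJ} can be computed block-by-block.

A has Jordan form
J =
  [1, 0, 0]
  [0, 1, 0]
  [0, 0, 5]
(up to reordering of blocks).

Per-block formulas:
  For a 1×1 block at λ = 1: exp(t · [1]) = [e^(1t)].
  For a 1×1 block at λ = 5: exp(t · [5]) = [e^(5t)].

After assembling e^{tJ} and conjugating by P, we get:

e^{tA} =
  [exp(t), 0, exp(5*t) - exp(t)]
  [0, exp(t), 0]
  [0, 0, exp(5*t)]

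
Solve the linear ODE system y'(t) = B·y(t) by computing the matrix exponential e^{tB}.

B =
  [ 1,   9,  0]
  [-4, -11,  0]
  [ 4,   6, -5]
e^{tB} =
  [6*t*exp(-5*t) + exp(-5*t), 9*t*exp(-5*t), 0]
  [-4*t*exp(-5*t), -6*t*exp(-5*t) + exp(-5*t), 0]
  [4*t*exp(-5*t), 6*t*exp(-5*t), exp(-5*t)]

Strategy: write B = P · J · P⁻¹ where J is a Jordan canonical form, so e^{tB} = P · e^{tJ} · P⁻¹, and e^{tJ} can be computed block-by-block.

B has Jordan form
J =
  [-5,  1,  0]
  [ 0, -5,  0]
  [ 0,  0, -5]
(up to reordering of blocks).

Per-block formulas:
  For a 1×1 block at λ = -5: exp(t · [-5]) = [e^(-5t)].
  For a 2×2 Jordan block J_2(-5): exp(t · J_2(-5)) = e^(-5t)·(I + t·N), where N is the 2×2 nilpotent shift.

After assembling e^{tJ} and conjugating by P, we get:

e^{tB} =
  [6*t*exp(-5*t) + exp(-5*t), 9*t*exp(-5*t), 0]
  [-4*t*exp(-5*t), -6*t*exp(-5*t) + exp(-5*t), 0]
  [4*t*exp(-5*t), 6*t*exp(-5*t), exp(-5*t)]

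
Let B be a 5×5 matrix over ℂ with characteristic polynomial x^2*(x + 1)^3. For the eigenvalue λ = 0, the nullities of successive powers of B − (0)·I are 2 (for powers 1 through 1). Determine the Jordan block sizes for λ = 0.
Block sizes for λ = 0: [1, 1]

From the dimensions of kernels of powers, the number of Jordan blocks of size at least j is d_j − d_{j−1} where d_j = dim ker(N^j) (with d_0 = 0). Computing the differences gives [2].
The number of blocks of size exactly k is (#blocks of size ≥ k) − (#blocks of size ≥ k + 1), so the partition is: 2 block(s) of size 1.
In nonincreasing order the block sizes are [1, 1].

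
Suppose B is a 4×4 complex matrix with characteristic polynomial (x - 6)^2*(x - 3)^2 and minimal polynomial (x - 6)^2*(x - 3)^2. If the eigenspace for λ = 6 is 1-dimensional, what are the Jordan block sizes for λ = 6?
Block sizes for λ = 6: [2]

Step 1 — from the characteristic polynomial, algebraic multiplicity of λ = 6 is 2. From dim ker(B − (6)·I) = 1, there are exactly 1 Jordan blocks for λ = 6.
Step 2 — from the minimal polynomial, the factor (x − 6)^2 tells us the largest block for λ = 6 has size 2.
Step 3 — with total size 2, 1 blocks, and largest block 2, the block sizes (in nonincreasing order) are [2].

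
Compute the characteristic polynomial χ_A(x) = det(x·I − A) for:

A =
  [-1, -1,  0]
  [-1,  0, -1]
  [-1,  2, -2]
x^3 + 3*x^2 + 3*x + 1

Expanding det(x·I − A) (e.g. by cofactor expansion or by noting that A is similar to its Jordan form J, which has the same characteristic polynomial as A) gives
  χ_A(x) = x^3 + 3*x^2 + 3*x + 1
which factors as (x + 1)^3. The eigenvalues (with algebraic multiplicities) are λ = -1 with multiplicity 3.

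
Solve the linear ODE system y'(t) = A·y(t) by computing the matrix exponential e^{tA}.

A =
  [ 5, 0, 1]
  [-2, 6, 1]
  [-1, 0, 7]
e^{tA} =
  [-t*exp(6*t) + exp(6*t), 0, t*exp(6*t)]
  [t^2*exp(6*t)/2 - 2*t*exp(6*t), exp(6*t), -t^2*exp(6*t)/2 + t*exp(6*t)]
  [-t*exp(6*t), 0, t*exp(6*t) + exp(6*t)]

Strategy: write A = P · J · P⁻¹ where J is a Jordan canonical form, so e^{tA} = P · e^{tJ} · P⁻¹, and e^{tJ} can be computed block-by-block.

A has Jordan form
J =
  [6, 1, 0]
  [0, 6, 1]
  [0, 0, 6]
(up to reordering of blocks).

Per-block formulas:
  For a 3×3 Jordan block J_3(6): exp(t · J_3(6)) = e^(6t)·(I + t·N + (t^2/2)·N^2), where N is the 3×3 nilpotent shift.

After assembling e^{tJ} and conjugating by P, we get:

e^{tA} =
  [-t*exp(6*t) + exp(6*t), 0, t*exp(6*t)]
  [t^2*exp(6*t)/2 - 2*t*exp(6*t), exp(6*t), -t^2*exp(6*t)/2 + t*exp(6*t)]
  [-t*exp(6*t), 0, t*exp(6*t) + exp(6*t)]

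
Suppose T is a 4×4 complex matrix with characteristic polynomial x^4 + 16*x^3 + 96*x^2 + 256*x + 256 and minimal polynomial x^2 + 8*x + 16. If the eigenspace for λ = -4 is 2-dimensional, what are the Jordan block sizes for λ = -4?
Block sizes for λ = -4: [2, 2]

Step 1 — from the characteristic polynomial, algebraic multiplicity of λ = -4 is 4. From dim ker(T − (-4)·I) = 2, there are exactly 2 Jordan blocks for λ = -4.
Step 2 — from the minimal polynomial, the factor (x + 4)^2 tells us the largest block for λ = -4 has size 2.
Step 3 — with total size 4, 2 blocks, and largest block 2, the block sizes (in nonincreasing order) are [2, 2].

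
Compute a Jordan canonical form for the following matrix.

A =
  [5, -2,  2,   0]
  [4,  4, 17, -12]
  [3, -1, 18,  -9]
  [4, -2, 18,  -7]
J_3(5) ⊕ J_1(5)

The characteristic polynomial is
  det(x·I − A) = x^4 - 20*x^3 + 150*x^2 - 500*x + 625 = (x - 5)^4

Eigenvalues and multiplicities (the geometric multiplicity of λ is n − rank(A − λI), which equals the number of Jordan blocks for λ):
  λ = 5: algebraic multiplicity = 4, geometric multiplicity = 2

Determining the block sizes for each eigenvalue:
  λ = 5: with am = 4 and gm = 2, the partition is not yet determined (e.g. several partitions of 4 into 2 parts exist). Let N = A − (5)·I. Computing rank(N^1) = 2, rank(N^2) = 1, rank(N^3) = 0; the number of blocks of size ≥ j is rank(N^{j−1}) − rank(N^j), giving [2, 1, 1]. So we have 1 block(s) of size 3, 1 block(s) of size 1 → block sizes [3, 1]

Assembling the blocks gives a Jordan form
J =
  [5, 1, 0, 0]
  [0, 5, 1, 0]
  [0, 0, 5, 0]
  [0, 0, 0, 5]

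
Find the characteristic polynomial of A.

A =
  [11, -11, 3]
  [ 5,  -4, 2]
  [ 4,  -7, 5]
x^3 - 12*x^2 + 48*x - 64

Expanding det(x·I − A) (e.g. by cofactor expansion or by noting that A is similar to its Jordan form J, which has the same characteristic polynomial as A) gives
  χ_A(x) = x^3 - 12*x^2 + 48*x - 64
which factors as (x - 4)^3. The eigenvalues (with algebraic multiplicities) are λ = 4 with multiplicity 3.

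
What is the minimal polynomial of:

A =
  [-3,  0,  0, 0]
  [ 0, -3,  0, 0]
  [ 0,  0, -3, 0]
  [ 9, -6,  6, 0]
x^2 + 3*x

The characteristic polynomial is χ_A(x) = x*(x + 3)^3, so the eigenvalues are known. The minimal polynomial is
  m_A(x) = Π_λ (x − λ)^{k_λ}
where k_λ is the size of the *largest* Jordan block for λ (equivalently, the smallest k with (A − λI)^k v = 0 for every generalised eigenvector v of λ).

  λ = -3: largest Jordan block has size 1, contributing (x + 3)
  λ = 0: largest Jordan block has size 1, contributing (x − 0)

So m_A(x) = x*(x + 3) = x^2 + 3*x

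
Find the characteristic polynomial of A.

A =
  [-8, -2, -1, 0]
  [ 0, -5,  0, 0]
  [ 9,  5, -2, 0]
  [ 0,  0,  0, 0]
x^4 + 15*x^3 + 75*x^2 + 125*x

Expanding det(x·I − A) (e.g. by cofactor expansion or by noting that A is similar to its Jordan form J, which has the same characteristic polynomial as A) gives
  χ_A(x) = x^4 + 15*x^3 + 75*x^2 + 125*x
which factors as x*(x + 5)^3. The eigenvalues (with algebraic multiplicities) are λ = -5 with multiplicity 3, λ = 0 with multiplicity 1.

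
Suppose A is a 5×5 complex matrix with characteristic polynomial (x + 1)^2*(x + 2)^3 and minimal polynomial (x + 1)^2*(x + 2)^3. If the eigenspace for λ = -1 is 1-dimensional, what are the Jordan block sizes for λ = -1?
Block sizes for λ = -1: [2]

Step 1 — from the characteristic polynomial, algebraic multiplicity of λ = -1 is 2. From dim ker(A − (-1)·I) = 1, there are exactly 1 Jordan blocks for λ = -1.
Step 2 — from the minimal polynomial, the factor (x + 1)^2 tells us the largest block for λ = -1 has size 2.
Step 3 — with total size 2, 1 blocks, and largest block 2, the block sizes (in nonincreasing order) are [2].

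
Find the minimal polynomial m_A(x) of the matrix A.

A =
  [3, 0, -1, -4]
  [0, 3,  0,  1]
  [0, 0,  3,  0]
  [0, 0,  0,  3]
x^2 - 6*x + 9

The characteristic polynomial is χ_A(x) = (x - 3)^4, so the eigenvalues are known. The minimal polynomial is
  m_A(x) = Π_λ (x − λ)^{k_λ}
where k_λ is the size of the *largest* Jordan block for λ (equivalently, the smallest k with (A − λI)^k v = 0 for every generalised eigenvector v of λ).

  λ = 3: largest Jordan block has size 2, contributing (x − 3)^2

So m_A(x) = (x - 3)^2 = x^2 - 6*x + 9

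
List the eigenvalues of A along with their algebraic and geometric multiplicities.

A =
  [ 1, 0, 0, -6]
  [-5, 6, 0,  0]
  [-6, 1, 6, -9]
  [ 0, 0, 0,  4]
λ = 1: alg = 1, geom = 1; λ = 4: alg = 1, geom = 1; λ = 6: alg = 2, geom = 1

Step 1 — factor the characteristic polynomial to read off the algebraic multiplicities:
  χ_A(x) = (x - 6)^2*(x - 4)*(x - 1)

Step 2 — compute geometric multiplicities via the rank-nullity identity g(λ) = n − rank(A − λI):
  rank(A − (1)·I) = 3, so dim ker(A − (1)·I) = n − 3 = 1
  rank(A − (4)·I) = 3, so dim ker(A − (4)·I) = n − 3 = 1
  rank(A − (6)·I) = 3, so dim ker(A − (6)·I) = n − 3 = 1

Summary:
  λ = 1: algebraic multiplicity = 1, geometric multiplicity = 1
  λ = 4: algebraic multiplicity = 1, geometric multiplicity = 1
  λ = 6: algebraic multiplicity = 2, geometric multiplicity = 1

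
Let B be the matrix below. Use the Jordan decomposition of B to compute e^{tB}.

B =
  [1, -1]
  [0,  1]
e^{tB} =
  [exp(t), -t*exp(t)]
  [0, exp(t)]

Strategy: write B = P · J · P⁻¹ where J is a Jordan canonical form, so e^{tB} = P · e^{tJ} · P⁻¹, and e^{tJ} can be computed block-by-block.

B has Jordan form
J =
  [1, 1]
  [0, 1]
(up to reordering of blocks).

Per-block formulas:
  For a 2×2 Jordan block J_2(1): exp(t · J_2(1)) = e^(1t)·(I + t·N), where N is the 2×2 nilpotent shift.

After assembling e^{tJ} and conjugating by P, we get:

e^{tB} =
  [exp(t), -t*exp(t)]
  [0, exp(t)]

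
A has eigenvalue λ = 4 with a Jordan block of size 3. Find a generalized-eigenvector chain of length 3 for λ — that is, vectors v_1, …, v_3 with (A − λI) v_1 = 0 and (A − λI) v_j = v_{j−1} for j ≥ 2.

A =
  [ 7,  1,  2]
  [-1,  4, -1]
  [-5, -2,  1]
A Jordan chain for λ = 4 of length 3:
v_1 = (-2, 2, 2)ᵀ
v_2 = (3, -1, -5)ᵀ
v_3 = (1, 0, 0)ᵀ

Let N = A − (4)·I. We want v_3 with N^3 v_3 = 0 but N^2 v_3 ≠ 0; then v_{j-1} := N · v_j for j = 3, …, 2.

Pick v_3 = (1, 0, 0)ᵀ.
Then v_2 = N · v_3 = (3, -1, -5)ᵀ.
Then v_1 = N · v_2 = (-2, 2, 2)ᵀ.

Sanity check: (A − (4)·I) v_1 = (0, 0, 0)ᵀ = 0. ✓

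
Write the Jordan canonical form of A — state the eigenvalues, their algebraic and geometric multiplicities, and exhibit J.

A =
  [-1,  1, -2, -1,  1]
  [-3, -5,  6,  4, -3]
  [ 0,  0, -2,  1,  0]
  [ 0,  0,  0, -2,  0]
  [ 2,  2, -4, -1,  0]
J_2(-2) ⊕ J_2(-2) ⊕ J_1(-2)

The characteristic polynomial is
  det(x·I − A) = x^5 + 10*x^4 + 40*x^3 + 80*x^2 + 80*x + 32 = (x + 2)^5

Eigenvalues and multiplicities (the geometric multiplicity of λ is n − rank(A − λI), which equals the number of Jordan blocks for λ):
  λ = -2: algebraic multiplicity = 5, geometric multiplicity = 3

Determining the block sizes for each eigenvalue:
  λ = -2: with am = 5 and gm = 3, the partition is not yet determined (e.g. several partitions of 5 into 3 parts exist). Let N = A − (-2)·I. Computing rank(N^1) = 2, rank(N^2) = 0; the number of blocks of size ≥ j is rank(N^{j−1}) − rank(N^j), giving [3, 2]. So we have 2 block(s) of size 2, 1 block(s) of size 1 → block sizes [2, 2, 1]

Assembling the blocks gives a Jordan form
J =
  [-2,  1,  0,  0,  0]
  [ 0, -2,  0,  0,  0]
  [ 0,  0, -2,  1,  0]
  [ 0,  0,  0, -2,  0]
  [ 0,  0,  0,  0, -2]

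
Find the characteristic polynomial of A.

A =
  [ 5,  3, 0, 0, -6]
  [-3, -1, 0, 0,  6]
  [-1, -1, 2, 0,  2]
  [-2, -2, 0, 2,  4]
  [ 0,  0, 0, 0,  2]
x^5 - 10*x^4 + 40*x^3 - 80*x^2 + 80*x - 32

Expanding det(x·I − A) (e.g. by cofactor expansion or by noting that A is similar to its Jordan form J, which has the same characteristic polynomial as A) gives
  χ_A(x) = x^5 - 10*x^4 + 40*x^3 - 80*x^2 + 80*x - 32
which factors as (x - 2)^5. The eigenvalues (with algebraic multiplicities) are λ = 2 with multiplicity 5.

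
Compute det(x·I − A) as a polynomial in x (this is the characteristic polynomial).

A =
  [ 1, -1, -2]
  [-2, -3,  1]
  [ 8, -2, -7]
x^3 + 9*x^2 + 27*x + 27

Expanding det(x·I − A) (e.g. by cofactor expansion or by noting that A is similar to its Jordan form J, which has the same characteristic polynomial as A) gives
  χ_A(x) = x^3 + 9*x^2 + 27*x + 27
which factors as (x + 3)^3. The eigenvalues (with algebraic multiplicities) are λ = -3 with multiplicity 3.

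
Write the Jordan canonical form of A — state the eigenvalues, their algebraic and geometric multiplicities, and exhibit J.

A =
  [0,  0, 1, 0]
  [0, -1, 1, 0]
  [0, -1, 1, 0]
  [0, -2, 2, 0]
J_3(0) ⊕ J_1(0)

The characteristic polynomial is
  det(x·I − A) = x^4

Eigenvalues and multiplicities (the geometric multiplicity of λ is n − rank(A − λI), which equals the number of Jordan blocks for λ):
  λ = 0: algebraic multiplicity = 4, geometric multiplicity = 2

Determining the block sizes for each eigenvalue:
  λ = 0: with am = 4 and gm = 2, the partition is not yet determined (e.g. several partitions of 4 into 2 parts exist). Let N = A − (0)·I. Computing rank(N^1) = 2, rank(N^2) = 1, rank(N^3) = 0; the number of blocks of size ≥ j is rank(N^{j−1}) − rank(N^j), giving [2, 1, 1]. So we have 1 block(s) of size 3, 1 block(s) of size 1 → block sizes [3, 1]

Assembling the blocks gives a Jordan form
J =
  [0, 1, 0, 0]
  [0, 0, 1, 0]
  [0, 0, 0, 0]
  [0, 0, 0, 0]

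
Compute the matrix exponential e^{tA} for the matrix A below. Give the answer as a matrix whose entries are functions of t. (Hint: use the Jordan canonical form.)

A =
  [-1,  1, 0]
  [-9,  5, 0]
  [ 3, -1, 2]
e^{tA} =
  [-3*t*exp(2*t) + exp(2*t), t*exp(2*t), 0]
  [-9*t*exp(2*t), 3*t*exp(2*t) + exp(2*t), 0]
  [3*t*exp(2*t), -t*exp(2*t), exp(2*t)]

Strategy: write A = P · J · P⁻¹ where J is a Jordan canonical form, so e^{tA} = P · e^{tJ} · P⁻¹, and e^{tJ} can be computed block-by-block.

A has Jordan form
J =
  [2, 1, 0]
  [0, 2, 0]
  [0, 0, 2]
(up to reordering of blocks).

Per-block formulas:
  For a 2×2 Jordan block J_2(2): exp(t · J_2(2)) = e^(2t)·(I + t·N), where N is the 2×2 nilpotent shift.
  For a 1×1 block at λ = 2: exp(t · [2]) = [e^(2t)].

After assembling e^{tJ} and conjugating by P, we get:

e^{tA} =
  [-3*t*exp(2*t) + exp(2*t), t*exp(2*t), 0]
  [-9*t*exp(2*t), 3*t*exp(2*t) + exp(2*t), 0]
  [3*t*exp(2*t), -t*exp(2*t), exp(2*t)]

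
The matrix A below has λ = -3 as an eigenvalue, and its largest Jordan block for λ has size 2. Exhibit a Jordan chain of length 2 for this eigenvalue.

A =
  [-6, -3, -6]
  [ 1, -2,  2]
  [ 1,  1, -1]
A Jordan chain for λ = -3 of length 2:
v_1 = (-3, 1, 1)ᵀ
v_2 = (1, 0, 0)ᵀ

Let N = A − (-3)·I. We want v_2 with N^2 v_2 = 0 but N^1 v_2 ≠ 0; then v_{j-1} := N · v_j for j = 2, …, 2.

Pick v_2 = (1, 0, 0)ᵀ.
Then v_1 = N · v_2 = (-3, 1, 1)ᵀ.

Sanity check: (A − (-3)·I) v_1 = (0, 0, 0)ᵀ = 0. ✓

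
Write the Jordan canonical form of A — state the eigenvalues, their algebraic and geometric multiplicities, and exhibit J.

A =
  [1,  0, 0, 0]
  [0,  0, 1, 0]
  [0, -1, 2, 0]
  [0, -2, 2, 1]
J_2(1) ⊕ J_1(1) ⊕ J_1(1)

The characteristic polynomial is
  det(x·I − A) = x^4 - 4*x^3 + 6*x^2 - 4*x + 1 = (x - 1)^4

Eigenvalues and multiplicities (the geometric multiplicity of λ is n − rank(A − λI), which equals the number of Jordan blocks for λ):
  λ = 1: algebraic multiplicity = 4, geometric multiplicity = 3

Determining the block sizes for each eigenvalue:
  λ = 1: 3 blocks summing to 4 forces exactly one block of size 2 and the rest size 1 → block sizes [2, 1, 1]

Assembling the blocks gives a Jordan form
J =
  [1, 1, 0, 0]
  [0, 1, 0, 0]
  [0, 0, 1, 0]
  [0, 0, 0, 1]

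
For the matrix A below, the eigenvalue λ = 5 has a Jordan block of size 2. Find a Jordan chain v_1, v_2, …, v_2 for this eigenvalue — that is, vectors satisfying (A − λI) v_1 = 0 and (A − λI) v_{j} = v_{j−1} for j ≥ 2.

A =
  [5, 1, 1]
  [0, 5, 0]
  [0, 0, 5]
A Jordan chain for λ = 5 of length 2:
v_1 = (1, 0, 0)ᵀ
v_2 = (0, 1, 0)ᵀ

Let N = A − (5)·I. We want v_2 with N^2 v_2 = 0 but N^1 v_2 ≠ 0; then v_{j-1} := N · v_j for j = 2, …, 2.

Pick v_2 = (0, 1, 0)ᵀ.
Then v_1 = N · v_2 = (1, 0, 0)ᵀ.

Sanity check: (A − (5)·I) v_1 = (0, 0, 0)ᵀ = 0. ✓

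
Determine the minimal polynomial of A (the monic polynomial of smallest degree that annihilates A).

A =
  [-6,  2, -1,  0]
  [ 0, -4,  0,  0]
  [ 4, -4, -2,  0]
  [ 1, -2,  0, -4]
x^3 + 12*x^2 + 48*x + 64

The characteristic polynomial is χ_A(x) = (x + 4)^4, so the eigenvalues are known. The minimal polynomial is
  m_A(x) = Π_λ (x − λ)^{k_λ}
where k_λ is the size of the *largest* Jordan block for λ (equivalently, the smallest k with (A − λI)^k v = 0 for every generalised eigenvector v of λ).

  λ = -4: largest Jordan block has size 3, contributing (x + 4)^3

So m_A(x) = (x + 4)^3 = x^3 + 12*x^2 + 48*x + 64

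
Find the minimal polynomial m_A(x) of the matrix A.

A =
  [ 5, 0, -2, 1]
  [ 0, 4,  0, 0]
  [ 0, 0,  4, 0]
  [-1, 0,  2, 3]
x^2 - 8*x + 16

The characteristic polynomial is χ_A(x) = (x - 4)^4, so the eigenvalues are known. The minimal polynomial is
  m_A(x) = Π_λ (x − λ)^{k_λ}
where k_λ is the size of the *largest* Jordan block for λ (equivalently, the smallest k with (A − λI)^k v = 0 for every generalised eigenvector v of λ).

  λ = 4: largest Jordan block has size 2, contributing (x − 4)^2

So m_A(x) = (x - 4)^2 = x^2 - 8*x + 16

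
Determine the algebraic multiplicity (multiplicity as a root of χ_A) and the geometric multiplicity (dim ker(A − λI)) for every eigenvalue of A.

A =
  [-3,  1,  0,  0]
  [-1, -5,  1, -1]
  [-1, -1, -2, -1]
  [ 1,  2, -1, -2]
λ = -3: alg = 4, geom = 2

Step 1 — factor the characteristic polynomial to read off the algebraic multiplicities:
  χ_A(x) = (x + 3)^4

Step 2 — compute geometric multiplicities via the rank-nullity identity g(λ) = n − rank(A − λI):
  rank(A − (-3)·I) = 2, so dim ker(A − (-3)·I) = n − 2 = 2

Summary:
  λ = -3: algebraic multiplicity = 4, geometric multiplicity = 2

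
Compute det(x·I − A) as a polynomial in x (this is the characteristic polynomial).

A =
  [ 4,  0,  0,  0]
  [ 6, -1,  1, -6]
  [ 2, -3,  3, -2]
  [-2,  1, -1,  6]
x^4 - 12*x^3 + 48*x^2 - 64*x

Expanding det(x·I − A) (e.g. by cofactor expansion or by noting that A is similar to its Jordan form J, which has the same characteristic polynomial as A) gives
  χ_A(x) = x^4 - 12*x^3 + 48*x^2 - 64*x
which factors as x*(x - 4)^3. The eigenvalues (with algebraic multiplicities) are λ = 0 with multiplicity 1, λ = 4 with multiplicity 3.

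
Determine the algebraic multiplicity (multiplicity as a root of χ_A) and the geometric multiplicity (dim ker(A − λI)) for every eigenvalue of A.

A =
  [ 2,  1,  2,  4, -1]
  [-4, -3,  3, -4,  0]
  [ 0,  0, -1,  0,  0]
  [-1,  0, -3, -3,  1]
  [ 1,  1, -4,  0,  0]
λ = -1: alg = 5, geom = 2

Step 1 — factor the characteristic polynomial to read off the algebraic multiplicities:
  χ_A(x) = (x + 1)^5

Step 2 — compute geometric multiplicities via the rank-nullity identity g(λ) = n − rank(A − λI):
  rank(A − (-1)·I) = 3, so dim ker(A − (-1)·I) = n − 3 = 2

Summary:
  λ = -1: algebraic multiplicity = 5, geometric multiplicity = 2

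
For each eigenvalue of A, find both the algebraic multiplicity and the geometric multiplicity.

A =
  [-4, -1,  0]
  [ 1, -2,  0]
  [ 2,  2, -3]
λ = -3: alg = 3, geom = 2

Step 1 — factor the characteristic polynomial to read off the algebraic multiplicities:
  χ_A(x) = (x + 3)^3

Step 2 — compute geometric multiplicities via the rank-nullity identity g(λ) = n − rank(A − λI):
  rank(A − (-3)·I) = 1, so dim ker(A − (-3)·I) = n − 1 = 2

Summary:
  λ = -3: algebraic multiplicity = 3, geometric multiplicity = 2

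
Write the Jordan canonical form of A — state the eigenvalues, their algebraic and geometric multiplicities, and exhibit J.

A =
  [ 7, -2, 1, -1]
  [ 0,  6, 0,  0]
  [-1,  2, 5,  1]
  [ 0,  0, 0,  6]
J_2(6) ⊕ J_1(6) ⊕ J_1(6)

The characteristic polynomial is
  det(x·I − A) = x^4 - 24*x^3 + 216*x^2 - 864*x + 1296 = (x - 6)^4

Eigenvalues and multiplicities (the geometric multiplicity of λ is n − rank(A − λI), which equals the number of Jordan blocks for λ):
  λ = 6: algebraic multiplicity = 4, geometric multiplicity = 3

Determining the block sizes for each eigenvalue:
  λ = 6: 3 blocks summing to 4 forces exactly one block of size 2 and the rest size 1 → block sizes [2, 1, 1]

Assembling the blocks gives a Jordan form
J =
  [6, 1, 0, 0]
  [0, 6, 0, 0]
  [0, 0, 6, 0]
  [0, 0, 0, 6]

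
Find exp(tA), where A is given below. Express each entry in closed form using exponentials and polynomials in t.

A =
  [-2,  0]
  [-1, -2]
e^{tA} =
  [exp(-2*t), 0]
  [-t*exp(-2*t), exp(-2*t)]

Strategy: write A = P · J · P⁻¹ where J is a Jordan canonical form, so e^{tA} = P · e^{tJ} · P⁻¹, and e^{tJ} can be computed block-by-block.

A has Jordan form
J =
  [-2,  1]
  [ 0, -2]
(up to reordering of blocks).

Per-block formulas:
  For a 2×2 Jordan block J_2(-2): exp(t · J_2(-2)) = e^(-2t)·(I + t·N), where N is the 2×2 nilpotent shift.

After assembling e^{tJ} and conjugating by P, we get:

e^{tA} =
  [exp(-2*t), 0]
  [-t*exp(-2*t), exp(-2*t)]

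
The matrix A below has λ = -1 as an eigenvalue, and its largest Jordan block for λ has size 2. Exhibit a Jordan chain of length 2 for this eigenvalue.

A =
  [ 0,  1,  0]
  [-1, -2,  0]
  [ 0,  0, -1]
A Jordan chain for λ = -1 of length 2:
v_1 = (1, -1, 0)ᵀ
v_2 = (1, 0, 0)ᵀ

Let N = A − (-1)·I. We want v_2 with N^2 v_2 = 0 but N^1 v_2 ≠ 0; then v_{j-1} := N · v_j for j = 2, …, 2.

Pick v_2 = (1, 0, 0)ᵀ.
Then v_1 = N · v_2 = (1, -1, 0)ᵀ.

Sanity check: (A − (-1)·I) v_1 = (0, 0, 0)ᵀ = 0. ✓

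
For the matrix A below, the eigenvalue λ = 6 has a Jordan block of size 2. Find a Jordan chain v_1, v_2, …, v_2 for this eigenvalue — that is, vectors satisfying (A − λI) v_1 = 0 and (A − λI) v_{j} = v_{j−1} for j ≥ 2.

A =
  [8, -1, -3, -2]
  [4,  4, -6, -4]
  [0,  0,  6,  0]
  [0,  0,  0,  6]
A Jordan chain for λ = 6 of length 2:
v_1 = (2, 4, 0, 0)ᵀ
v_2 = (1, 0, 0, 0)ᵀ

Let N = A − (6)·I. We want v_2 with N^2 v_2 = 0 but N^1 v_2 ≠ 0; then v_{j-1} := N · v_j for j = 2, …, 2.

Pick v_2 = (1, 0, 0, 0)ᵀ.
Then v_1 = N · v_2 = (2, 4, 0, 0)ᵀ.

Sanity check: (A − (6)·I) v_1 = (0, 0, 0, 0)ᵀ = 0. ✓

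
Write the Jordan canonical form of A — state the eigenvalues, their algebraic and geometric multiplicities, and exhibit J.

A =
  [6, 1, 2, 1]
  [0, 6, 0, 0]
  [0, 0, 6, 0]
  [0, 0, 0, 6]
J_2(6) ⊕ J_1(6) ⊕ J_1(6)

The characteristic polynomial is
  det(x·I − A) = x^4 - 24*x^3 + 216*x^2 - 864*x + 1296 = (x - 6)^4

Eigenvalues and multiplicities (the geometric multiplicity of λ is n − rank(A − λI), which equals the number of Jordan blocks for λ):
  λ = 6: algebraic multiplicity = 4, geometric multiplicity = 3

Determining the block sizes for each eigenvalue:
  λ = 6: 3 blocks summing to 4 forces exactly one block of size 2 and the rest size 1 → block sizes [2, 1, 1]

Assembling the blocks gives a Jordan form
J =
  [6, 1, 0, 0]
  [0, 6, 0, 0]
  [0, 0, 6, 0]
  [0, 0, 0, 6]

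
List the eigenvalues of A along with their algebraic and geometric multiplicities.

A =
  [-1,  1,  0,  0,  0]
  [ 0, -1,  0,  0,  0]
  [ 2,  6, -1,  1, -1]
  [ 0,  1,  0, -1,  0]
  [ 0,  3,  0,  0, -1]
λ = -1: alg = 5, geom = 3

Step 1 — factor the characteristic polynomial to read off the algebraic multiplicities:
  χ_A(x) = (x + 1)^5

Step 2 — compute geometric multiplicities via the rank-nullity identity g(λ) = n − rank(A − λI):
  rank(A − (-1)·I) = 2, so dim ker(A − (-1)·I) = n − 2 = 3

Summary:
  λ = -1: algebraic multiplicity = 5, geometric multiplicity = 3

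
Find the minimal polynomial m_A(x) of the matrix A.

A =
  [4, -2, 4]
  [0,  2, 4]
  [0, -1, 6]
x^2 - 8*x + 16

The characteristic polynomial is χ_A(x) = (x - 4)^3, so the eigenvalues are known. The minimal polynomial is
  m_A(x) = Π_λ (x − λ)^{k_λ}
where k_λ is the size of the *largest* Jordan block for λ (equivalently, the smallest k with (A − λI)^k v = 0 for every generalised eigenvector v of λ).

  λ = 4: largest Jordan block has size 2, contributing (x − 4)^2

So m_A(x) = (x - 4)^2 = x^2 - 8*x + 16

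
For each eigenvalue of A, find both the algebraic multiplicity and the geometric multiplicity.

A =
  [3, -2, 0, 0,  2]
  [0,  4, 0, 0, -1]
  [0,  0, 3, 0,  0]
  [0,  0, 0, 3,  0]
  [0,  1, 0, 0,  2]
λ = 3: alg = 5, geom = 4

Step 1 — factor the characteristic polynomial to read off the algebraic multiplicities:
  χ_A(x) = (x - 3)^5

Step 2 — compute geometric multiplicities via the rank-nullity identity g(λ) = n − rank(A − λI):
  rank(A − (3)·I) = 1, so dim ker(A − (3)·I) = n − 1 = 4

Summary:
  λ = 3: algebraic multiplicity = 5, geometric multiplicity = 4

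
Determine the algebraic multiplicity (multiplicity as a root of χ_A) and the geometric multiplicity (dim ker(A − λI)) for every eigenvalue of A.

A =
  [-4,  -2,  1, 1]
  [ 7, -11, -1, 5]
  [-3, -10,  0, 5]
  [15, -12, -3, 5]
λ = -3: alg = 3, geom = 1; λ = -1: alg = 1, geom = 1

Step 1 — factor the characteristic polynomial to read off the algebraic multiplicities:
  χ_A(x) = (x + 1)*(x + 3)^3

Step 2 — compute geometric multiplicities via the rank-nullity identity g(λ) = n − rank(A − λI):
  rank(A − (-3)·I) = 3, so dim ker(A − (-3)·I) = n − 3 = 1
  rank(A − (-1)·I) = 3, so dim ker(A − (-1)·I) = n − 3 = 1

Summary:
  λ = -3: algebraic multiplicity = 3, geometric multiplicity = 1
  λ = -1: algebraic multiplicity = 1, geometric multiplicity = 1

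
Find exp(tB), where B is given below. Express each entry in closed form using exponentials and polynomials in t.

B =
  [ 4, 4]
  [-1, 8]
e^{tB} =
  [-2*t*exp(6*t) + exp(6*t), 4*t*exp(6*t)]
  [-t*exp(6*t), 2*t*exp(6*t) + exp(6*t)]

Strategy: write B = P · J · P⁻¹ where J is a Jordan canonical form, so e^{tB} = P · e^{tJ} · P⁻¹, and e^{tJ} can be computed block-by-block.

B has Jordan form
J =
  [6, 1]
  [0, 6]
(up to reordering of blocks).

Per-block formulas:
  For a 2×2 Jordan block J_2(6): exp(t · J_2(6)) = e^(6t)·(I + t·N), where N is the 2×2 nilpotent shift.

After assembling e^{tJ} and conjugating by P, we get:

e^{tB} =
  [-2*t*exp(6*t) + exp(6*t), 4*t*exp(6*t)]
  [-t*exp(6*t), 2*t*exp(6*t) + exp(6*t)]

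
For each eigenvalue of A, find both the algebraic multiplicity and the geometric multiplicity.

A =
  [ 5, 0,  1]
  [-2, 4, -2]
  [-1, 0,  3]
λ = 4: alg = 3, geom = 2

Step 1 — factor the characteristic polynomial to read off the algebraic multiplicities:
  χ_A(x) = (x - 4)^3

Step 2 — compute geometric multiplicities via the rank-nullity identity g(λ) = n − rank(A − λI):
  rank(A − (4)·I) = 1, so dim ker(A − (4)·I) = n − 1 = 2

Summary:
  λ = 4: algebraic multiplicity = 3, geometric multiplicity = 2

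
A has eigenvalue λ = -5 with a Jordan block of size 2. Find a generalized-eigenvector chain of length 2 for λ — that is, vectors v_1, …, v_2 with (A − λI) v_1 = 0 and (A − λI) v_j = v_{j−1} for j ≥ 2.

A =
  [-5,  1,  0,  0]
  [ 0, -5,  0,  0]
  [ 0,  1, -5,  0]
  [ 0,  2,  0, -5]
A Jordan chain for λ = -5 of length 2:
v_1 = (1, 0, 1, 2)ᵀ
v_2 = (0, 1, 0, 0)ᵀ

Let N = A − (-5)·I. We want v_2 with N^2 v_2 = 0 but N^1 v_2 ≠ 0; then v_{j-1} := N · v_j for j = 2, …, 2.

Pick v_2 = (0, 1, 0, 0)ᵀ.
Then v_1 = N · v_2 = (1, 0, 1, 2)ᵀ.

Sanity check: (A − (-5)·I) v_1 = (0, 0, 0, 0)ᵀ = 0. ✓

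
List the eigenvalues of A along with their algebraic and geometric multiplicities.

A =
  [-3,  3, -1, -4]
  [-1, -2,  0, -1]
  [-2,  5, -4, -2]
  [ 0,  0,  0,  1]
λ = -3: alg = 3, geom = 1; λ = 1: alg = 1, geom = 1

Step 1 — factor the characteristic polynomial to read off the algebraic multiplicities:
  χ_A(x) = (x - 1)*(x + 3)^3

Step 2 — compute geometric multiplicities via the rank-nullity identity g(λ) = n − rank(A − λI):
  rank(A − (-3)·I) = 3, so dim ker(A − (-3)·I) = n − 3 = 1
  rank(A − (1)·I) = 3, so dim ker(A − (1)·I) = n − 3 = 1

Summary:
  λ = -3: algebraic multiplicity = 3, geometric multiplicity = 1
  λ = 1: algebraic multiplicity = 1, geometric multiplicity = 1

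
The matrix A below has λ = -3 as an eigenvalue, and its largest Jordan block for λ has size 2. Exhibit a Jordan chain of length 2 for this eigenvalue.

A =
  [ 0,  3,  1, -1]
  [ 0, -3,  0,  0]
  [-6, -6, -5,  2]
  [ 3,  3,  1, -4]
A Jordan chain for λ = -3 of length 2:
v_1 = (3, 0, -6, 3)ᵀ
v_2 = (1, 0, 0, 0)ᵀ

Let N = A − (-3)·I. We want v_2 with N^2 v_2 = 0 but N^1 v_2 ≠ 0; then v_{j-1} := N · v_j for j = 2, …, 2.

Pick v_2 = (1, 0, 0, 0)ᵀ.
Then v_1 = N · v_2 = (3, 0, -6, 3)ᵀ.

Sanity check: (A − (-3)·I) v_1 = (0, 0, 0, 0)ᵀ = 0. ✓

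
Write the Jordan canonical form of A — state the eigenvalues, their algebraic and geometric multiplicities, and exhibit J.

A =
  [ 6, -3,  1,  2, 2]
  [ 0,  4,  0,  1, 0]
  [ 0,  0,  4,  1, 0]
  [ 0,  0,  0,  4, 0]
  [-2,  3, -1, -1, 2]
J_2(4) ⊕ J_2(4) ⊕ J_1(4)

The characteristic polynomial is
  det(x·I − A) = x^5 - 20*x^4 + 160*x^3 - 640*x^2 + 1280*x - 1024 = (x - 4)^5

Eigenvalues and multiplicities (the geometric multiplicity of λ is n − rank(A − λI), which equals the number of Jordan blocks for λ):
  λ = 4: algebraic multiplicity = 5, geometric multiplicity = 3

Determining the block sizes for each eigenvalue:
  λ = 4: with am = 5 and gm = 3, the partition is not yet determined (e.g. several partitions of 5 into 3 parts exist). Let N = A − (4)·I. Computing rank(N^1) = 2, rank(N^2) = 0; the number of blocks of size ≥ j is rank(N^{j−1}) − rank(N^j), giving [3, 2]. So we have 2 block(s) of size 2, 1 block(s) of size 1 → block sizes [2, 2, 1]

Assembling the blocks gives a Jordan form
J =
  [4, 1, 0, 0, 0]
  [0, 4, 0, 0, 0]
  [0, 0, 4, 1, 0]
  [0, 0, 0, 4, 0]
  [0, 0, 0, 0, 4]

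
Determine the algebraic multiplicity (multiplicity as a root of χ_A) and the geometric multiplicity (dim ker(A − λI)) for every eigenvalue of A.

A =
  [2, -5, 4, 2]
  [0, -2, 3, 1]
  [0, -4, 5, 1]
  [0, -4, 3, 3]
λ = 2: alg = 4, geom = 2

Step 1 — factor the characteristic polynomial to read off the algebraic multiplicities:
  χ_A(x) = (x - 2)^4

Step 2 — compute geometric multiplicities via the rank-nullity identity g(λ) = n − rank(A − λI):
  rank(A − (2)·I) = 2, so dim ker(A − (2)·I) = n − 2 = 2

Summary:
  λ = 2: algebraic multiplicity = 4, geometric multiplicity = 2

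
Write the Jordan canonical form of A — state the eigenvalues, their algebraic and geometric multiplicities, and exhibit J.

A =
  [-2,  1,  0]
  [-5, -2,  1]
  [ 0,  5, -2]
J_3(-2)

The characteristic polynomial is
  det(x·I − A) = x^3 + 6*x^2 + 12*x + 8 = (x + 2)^3

Eigenvalues and multiplicities (the geometric multiplicity of λ is n − rank(A − λI), which equals the number of Jordan blocks for λ):
  λ = -2: algebraic multiplicity = 3, geometric multiplicity = 1

Determining the block sizes for each eigenvalue:
  λ = -2: one block (gm = 1), so the single block has size am = 3 → block sizes [3]

Assembling the blocks gives a Jordan form
J =
  [-2,  1,  0]
  [ 0, -2,  1]
  [ 0,  0, -2]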